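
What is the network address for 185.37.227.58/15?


IP:   10111001.00100101.11100011.00111010
Mask: 11111111.11111110.00000000.00000000
AND operation:
Net:  10111001.00100100.00000000.00000000
Network: 185.36.0.0/15


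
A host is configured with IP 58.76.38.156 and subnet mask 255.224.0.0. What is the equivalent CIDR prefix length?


Binary: 11111111.11100000.00000000.00000000
Count leading 1s
Prefix: /11


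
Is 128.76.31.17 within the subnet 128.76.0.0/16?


Subnet network: 128.76.0.0
Test IP AND mask: 128.76.0.0
Yes, 128.76.31.17 is in 128.76.0.0/16


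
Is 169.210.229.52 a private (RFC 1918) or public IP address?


RFC 1918 private ranges:
  10.0.0.0/8 (10.0.0.0 - 10.255.255.255)
  172.16.0.0/12 (172.16.0.0 - 172.31.255.255)
  192.168.0.0/16 (192.168.0.0 - 192.168.255.255)
Public (not in any RFC 1918 range)


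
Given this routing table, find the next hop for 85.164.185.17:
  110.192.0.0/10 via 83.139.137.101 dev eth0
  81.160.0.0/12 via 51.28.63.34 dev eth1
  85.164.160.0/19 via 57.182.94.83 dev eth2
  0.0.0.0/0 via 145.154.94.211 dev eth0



Longest prefix match for 85.164.185.17:
  /10 110.192.0.0: no
  /12 81.160.0.0: no
  /19 85.164.160.0: MATCH
  /0 0.0.0.0: MATCH
Selected: next-hop 57.182.94.83 via eth2 (matched /19)


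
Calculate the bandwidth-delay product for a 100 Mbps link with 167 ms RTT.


BDP = bandwidth * RTT
= 100 Mbps * 167 ms
= 100 * 1e6 * 167 / 1000 bits
= 16700000 bits
= 2087500 bytes
= 2038.5742 KB
BDP = 16700000 bits (2087500 bytes)


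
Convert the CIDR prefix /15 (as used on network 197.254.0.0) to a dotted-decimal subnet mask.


/15 means 15 network bits, 17 host bits
Binary: 11111111111111100000000000000000
Mask: 255.254.0.0


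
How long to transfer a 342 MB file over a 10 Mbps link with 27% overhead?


Effective throughput = 10 * (1 - 27/100) = 7.3 Mbps
File size in Mb = 342 * 8 = 2736 Mb
Time = 2736 / 7.3
Time = 374.7945 seconds


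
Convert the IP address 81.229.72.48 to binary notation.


81 = 01010001
229 = 11100101
72 = 01001000
48 = 00110000
Binary: 01010001.11100101.01001000.00110000


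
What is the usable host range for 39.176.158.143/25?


Network: 39.176.158.128
Broadcast: 39.176.158.255
First usable = network + 1
Last usable = broadcast - 1
Range: 39.176.158.129 to 39.176.158.254


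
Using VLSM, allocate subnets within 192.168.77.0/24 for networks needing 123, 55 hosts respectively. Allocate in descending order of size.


123 hosts -> /25 (126 usable): 192.168.77.0/25
55 hosts -> /26 (62 usable): 192.168.77.128/26
Allocation: 192.168.77.0/25 (123 hosts, 126 usable); 192.168.77.128/26 (55 hosts, 62 usable)


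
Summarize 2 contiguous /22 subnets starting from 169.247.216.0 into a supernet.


Original prefix: /22
Number of subnets: 2 = 2^1
New prefix = 22 - 1 = 21
Supernet: 169.247.216.0/21


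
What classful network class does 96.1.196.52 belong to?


First octet: 96
Binary: 01100000
0xxxxxxx -> Class A (1-126)
Class A, default mask 255.0.0.0 (/8)


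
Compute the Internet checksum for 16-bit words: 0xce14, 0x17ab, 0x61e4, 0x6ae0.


Sum all words (with carry folding):
+ 0xce14 = 0xce14
+ 0x17ab = 0xe5bf
+ 0x61e4 = 0x47a4
+ 0x6ae0 = 0xb284
One's complement: ~0xb284
Checksum = 0x4d7b


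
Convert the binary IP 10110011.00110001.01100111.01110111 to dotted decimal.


10110011 = 179
00110001 = 49
01100111 = 103
01110111 = 119
IP: 179.49.103.119


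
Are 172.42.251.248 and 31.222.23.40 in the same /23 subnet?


Mask: 255.255.254.0
172.42.251.248 AND mask = 172.42.250.0
31.222.23.40 AND mask = 31.222.22.0
No, different subnets (172.42.250.0 vs 31.222.22.0)


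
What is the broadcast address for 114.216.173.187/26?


Network: 114.216.173.128/26
Host bits = 6
Set all host bits to 1:
Broadcast: 114.216.173.191


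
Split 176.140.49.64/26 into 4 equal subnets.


New prefix = 26 + 2 = 28
Each subnet has 16 addresses
  176.140.49.64/28
  176.140.49.80/28
  176.140.49.96/28
  176.140.49.112/28
Subnets: 176.140.49.64/28, 176.140.49.80/28, 176.140.49.96/28, 176.140.49.112/28


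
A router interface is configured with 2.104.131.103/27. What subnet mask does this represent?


/27 means 27 network bits, 5 host bits
Binary: 11111111111111111111111111100000
Mask: 255.255.255.224


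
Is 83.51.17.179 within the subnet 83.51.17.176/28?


Subnet network: 83.51.17.176
Test IP AND mask: 83.51.17.176
Yes, 83.51.17.179 is in 83.51.17.176/28


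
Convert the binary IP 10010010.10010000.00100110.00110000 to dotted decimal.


10010010 = 146
10010000 = 144
00100110 = 38
00110000 = 48
IP: 146.144.38.48


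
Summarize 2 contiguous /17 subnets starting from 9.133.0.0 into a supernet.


Original prefix: /17
Number of subnets: 2 = 2^1
New prefix = 17 - 1 = 16
Supernet: 9.133.0.0/16


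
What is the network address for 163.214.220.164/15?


IP:   10100011.11010110.11011100.10100100
Mask: 11111111.11111110.00000000.00000000
AND operation:
Net:  10100011.11010110.00000000.00000000
Network: 163.214.0.0/15


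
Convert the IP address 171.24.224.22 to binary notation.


171 = 10101011
24 = 00011000
224 = 11100000
22 = 00010110
Binary: 10101011.00011000.11100000.00010110


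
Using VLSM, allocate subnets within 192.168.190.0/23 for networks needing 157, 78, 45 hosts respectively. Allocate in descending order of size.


157 hosts -> /24 (254 usable): 192.168.190.0/24
78 hosts -> /25 (126 usable): 192.168.191.0/25
45 hosts -> /26 (62 usable): 192.168.191.128/26
Allocation: 192.168.190.0/24 (157 hosts, 254 usable); 192.168.191.0/25 (78 hosts, 126 usable); 192.168.191.128/26 (45 hosts, 62 usable)


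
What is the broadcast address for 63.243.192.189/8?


Network: 63.0.0.0/8
Host bits = 24
Set all host bits to 1:
Broadcast: 63.255.255.255


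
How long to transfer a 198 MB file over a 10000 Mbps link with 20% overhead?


Effective throughput = 10000 * (1 - 20/100) = 8000 Mbps
File size in Mb = 198 * 8 = 1584 Mb
Time = 1584 / 8000
Time = 0.198 seconds


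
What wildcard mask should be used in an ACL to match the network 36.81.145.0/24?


Subnet mask: 255.255.255.0
Wildcard = 255.255.255.255 - subnet mask
255 - 255 = 0
255 - 255 = 0
255 - 255 = 0
255 - 0 = 255
Wildcard: 0.0.0.255


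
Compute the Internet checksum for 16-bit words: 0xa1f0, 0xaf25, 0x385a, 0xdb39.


Sum all words (with carry folding):
+ 0xa1f0 = 0xa1f0
+ 0xaf25 = 0x5116
+ 0x385a = 0x8970
+ 0xdb39 = 0x64aa
One's complement: ~0x64aa
Checksum = 0x9b55


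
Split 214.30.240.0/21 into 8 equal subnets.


New prefix = 21 + 3 = 24
Each subnet has 256 addresses
  214.30.240.0/24
  214.30.241.0/24
  214.30.242.0/24
  214.30.243.0/24
  214.30.244.0/24
  214.30.245.0/24
  214.30.246.0/24
  214.30.247.0/24
Subnets: 214.30.240.0/24, 214.30.241.0/24, 214.30.242.0/24, 214.30.243.0/24, 214.30.244.0/24, 214.30.245.0/24, 214.30.246.0/24, 214.30.247.0/24


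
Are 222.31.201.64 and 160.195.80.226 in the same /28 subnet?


Mask: 255.255.255.240
222.31.201.64 AND mask = 222.31.201.64
160.195.80.226 AND mask = 160.195.80.224
No, different subnets (222.31.201.64 vs 160.195.80.224)


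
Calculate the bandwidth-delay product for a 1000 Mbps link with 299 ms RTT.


BDP = bandwidth * RTT
= 1000 Mbps * 299 ms
= 1000 * 1e6 * 299 / 1000 bits
= 299000000 bits
= 37375000 bytes
= 36499.0234 KB
BDP = 299000000 bits (37375000 bytes)


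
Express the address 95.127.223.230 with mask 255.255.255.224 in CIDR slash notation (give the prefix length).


Binary: 11111111.11111111.11111111.11100000
Count leading 1s
Prefix: /27


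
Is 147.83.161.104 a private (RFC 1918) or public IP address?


RFC 1918 private ranges:
  10.0.0.0/8 (10.0.0.0 - 10.255.255.255)
  172.16.0.0/12 (172.16.0.0 - 172.31.255.255)
  192.168.0.0/16 (192.168.0.0 - 192.168.255.255)
Public (not in any RFC 1918 range)


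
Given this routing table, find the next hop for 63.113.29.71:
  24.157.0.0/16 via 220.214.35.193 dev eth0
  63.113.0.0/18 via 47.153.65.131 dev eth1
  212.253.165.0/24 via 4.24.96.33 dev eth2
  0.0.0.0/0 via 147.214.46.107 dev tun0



Longest prefix match for 63.113.29.71:
  /16 24.157.0.0: no
  /18 63.113.0.0: MATCH
  /24 212.253.165.0: no
  /0 0.0.0.0: MATCH
Selected: next-hop 47.153.65.131 via eth1 (matched /18)


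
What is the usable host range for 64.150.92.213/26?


Network: 64.150.92.192
Broadcast: 64.150.92.255
First usable = network + 1
Last usable = broadcast - 1
Range: 64.150.92.193 to 64.150.92.254


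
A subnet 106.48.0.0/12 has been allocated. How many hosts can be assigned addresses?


Host bits = 32 - 12 = 20
Total addresses = 2^20 = 1048576
Usable = total - 2 (network and broadcast)
Usable hosts: 1048574


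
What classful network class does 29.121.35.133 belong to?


First octet: 29
Binary: 00011101
0xxxxxxx -> Class A (1-126)
Class A, default mask 255.0.0.0 (/8)


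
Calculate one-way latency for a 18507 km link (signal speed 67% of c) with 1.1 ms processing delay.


Speed = 0.67 * 3e5 km/s = 201000 km/s
Propagation delay = 18507 / 201000 = 0.0921 s = 92.0746 ms
Processing delay = 1.1 ms
Total one-way latency = 93.1746 ms


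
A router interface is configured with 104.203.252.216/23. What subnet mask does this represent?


/23 means 23 network bits, 9 host bits
Binary: 11111111111111111111111000000000
Mask: 255.255.254.0


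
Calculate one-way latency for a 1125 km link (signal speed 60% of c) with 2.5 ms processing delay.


Speed = 0.6 * 3e5 km/s = 180000 km/s
Propagation delay = 1125 / 180000 = 0.0063 s = 6.25 ms
Processing delay = 2.5 ms
Total one-way latency = 8.75 ms


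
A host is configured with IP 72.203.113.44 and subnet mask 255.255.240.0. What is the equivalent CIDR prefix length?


Binary: 11111111.11111111.11110000.00000000
Count leading 1s
Prefix: /20


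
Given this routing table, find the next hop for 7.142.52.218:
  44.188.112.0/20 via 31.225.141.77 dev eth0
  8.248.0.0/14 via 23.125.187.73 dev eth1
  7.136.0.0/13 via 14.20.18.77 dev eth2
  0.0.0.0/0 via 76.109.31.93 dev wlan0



Longest prefix match for 7.142.52.218:
  /20 44.188.112.0: no
  /14 8.248.0.0: no
  /13 7.136.0.0: MATCH
  /0 0.0.0.0: MATCH
Selected: next-hop 14.20.18.77 via eth2 (matched /13)


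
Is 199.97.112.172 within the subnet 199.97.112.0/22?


Subnet network: 199.97.112.0
Test IP AND mask: 199.97.112.0
Yes, 199.97.112.172 is in 199.97.112.0/22


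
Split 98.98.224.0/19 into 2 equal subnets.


New prefix = 19 + 1 = 20
Each subnet has 4096 addresses
  98.98.224.0/20
  98.98.240.0/20
Subnets: 98.98.224.0/20, 98.98.240.0/20


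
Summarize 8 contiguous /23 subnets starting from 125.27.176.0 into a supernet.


Original prefix: /23
Number of subnets: 8 = 2^3
New prefix = 23 - 3 = 20
Supernet: 125.27.176.0/20


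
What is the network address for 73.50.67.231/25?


IP:   01001001.00110010.01000011.11100111
Mask: 11111111.11111111.11111111.10000000
AND operation:
Net:  01001001.00110010.01000011.10000000
Network: 73.50.67.128/25


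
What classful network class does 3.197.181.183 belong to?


First octet: 3
Binary: 00000011
0xxxxxxx -> Class A (1-126)
Class A, default mask 255.0.0.0 (/8)


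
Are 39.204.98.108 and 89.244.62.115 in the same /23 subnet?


Mask: 255.255.254.0
39.204.98.108 AND mask = 39.204.98.0
89.244.62.115 AND mask = 89.244.62.0
No, different subnets (39.204.98.0 vs 89.244.62.0)


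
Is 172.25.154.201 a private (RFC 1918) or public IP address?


RFC 1918 private ranges:
  10.0.0.0/8 (10.0.0.0 - 10.255.255.255)
  172.16.0.0/12 (172.16.0.0 - 172.31.255.255)
  192.168.0.0/16 (192.168.0.0 - 192.168.255.255)
Private (in 172.16.0.0/12)


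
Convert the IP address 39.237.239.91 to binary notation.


39 = 00100111
237 = 11101101
239 = 11101111
91 = 01011011
Binary: 00100111.11101101.11101111.01011011


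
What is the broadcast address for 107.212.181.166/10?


Network: 107.192.0.0/10
Host bits = 22
Set all host bits to 1:
Broadcast: 107.255.255.255


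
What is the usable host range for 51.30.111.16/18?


Network: 51.30.64.0
Broadcast: 51.30.127.255
First usable = network + 1
Last usable = broadcast - 1
Range: 51.30.64.1 to 51.30.127.254


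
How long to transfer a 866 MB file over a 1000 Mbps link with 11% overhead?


Effective throughput = 1000 * (1 - 11/100) = 890 Mbps
File size in Mb = 866 * 8 = 6928 Mb
Time = 6928 / 890
Time = 7.7843 seconds


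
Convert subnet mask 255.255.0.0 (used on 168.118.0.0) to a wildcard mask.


Subnet mask: 255.255.0.0
Wildcard = 255.255.255.255 - subnet mask
255 - 255 = 0
255 - 255 = 0
255 - 0 = 255
255 - 0 = 255
Wildcard: 0.0.255.255


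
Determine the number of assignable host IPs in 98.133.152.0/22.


Host bits = 32 - 22 = 10
Total addresses = 2^10 = 1024
Usable = total - 2 (network and broadcast)
Usable hosts: 1022


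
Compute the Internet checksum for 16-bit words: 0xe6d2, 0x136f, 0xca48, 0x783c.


Sum all words (with carry folding):
+ 0xe6d2 = 0xe6d2
+ 0x136f = 0xfa41
+ 0xca48 = 0xc48a
+ 0x783c = 0x3cc7
One's complement: ~0x3cc7
Checksum = 0xc338


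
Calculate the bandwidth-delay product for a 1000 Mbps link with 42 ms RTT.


BDP = bandwidth * RTT
= 1000 Mbps * 42 ms
= 1000 * 1e6 * 42 / 1000 bits
= 42000000 bits
= 5250000 bytes
= 5126.9531 KB
BDP = 42000000 bits (5250000 bytes)


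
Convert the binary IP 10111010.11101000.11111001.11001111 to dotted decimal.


10111010 = 186
11101000 = 232
11111001 = 249
11001111 = 207
IP: 186.232.249.207


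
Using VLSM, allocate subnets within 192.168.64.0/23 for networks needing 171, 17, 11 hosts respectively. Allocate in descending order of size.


171 hosts -> /24 (254 usable): 192.168.64.0/24
17 hosts -> /27 (30 usable): 192.168.65.0/27
11 hosts -> /28 (14 usable): 192.168.65.32/28
Allocation: 192.168.64.0/24 (171 hosts, 254 usable); 192.168.65.0/27 (17 hosts, 30 usable); 192.168.65.32/28 (11 hosts, 14 usable)


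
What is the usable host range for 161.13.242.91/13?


Network: 161.8.0.0
Broadcast: 161.15.255.255
First usable = network + 1
Last usable = broadcast - 1
Range: 161.8.0.1 to 161.15.255.254


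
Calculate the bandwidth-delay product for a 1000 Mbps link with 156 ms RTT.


BDP = bandwidth * RTT
= 1000 Mbps * 156 ms
= 1000 * 1e6 * 156 / 1000 bits
= 156000000 bits
= 19500000 bytes
= 19042.9688 KB
BDP = 156000000 bits (19500000 bytes)


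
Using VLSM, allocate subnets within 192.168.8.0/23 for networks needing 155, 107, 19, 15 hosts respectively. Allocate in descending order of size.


155 hosts -> /24 (254 usable): 192.168.8.0/24
107 hosts -> /25 (126 usable): 192.168.9.0/25
19 hosts -> /27 (30 usable): 192.168.9.128/27
15 hosts -> /27 (30 usable): 192.168.9.160/27
Allocation: 192.168.8.0/24 (155 hosts, 254 usable); 192.168.9.0/25 (107 hosts, 126 usable); 192.168.9.128/27 (19 hosts, 30 usable); 192.168.9.160/27 (15 hosts, 30 usable)


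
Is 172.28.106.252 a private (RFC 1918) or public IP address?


RFC 1918 private ranges:
  10.0.0.0/8 (10.0.0.0 - 10.255.255.255)
  172.16.0.0/12 (172.16.0.0 - 172.31.255.255)
  192.168.0.0/16 (192.168.0.0 - 192.168.255.255)
Private (in 172.16.0.0/12)


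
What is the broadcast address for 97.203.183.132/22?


Network: 97.203.180.0/22
Host bits = 10
Set all host bits to 1:
Broadcast: 97.203.183.255


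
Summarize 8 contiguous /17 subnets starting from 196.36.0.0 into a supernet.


Original prefix: /17
Number of subnets: 8 = 2^3
New prefix = 17 - 3 = 14
Supernet: 196.36.0.0/14


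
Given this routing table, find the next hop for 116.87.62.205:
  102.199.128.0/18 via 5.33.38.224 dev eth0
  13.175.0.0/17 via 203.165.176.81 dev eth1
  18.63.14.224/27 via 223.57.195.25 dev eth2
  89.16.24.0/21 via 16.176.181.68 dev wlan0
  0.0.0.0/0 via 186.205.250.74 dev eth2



Longest prefix match for 116.87.62.205:
  /18 102.199.128.0: no
  /17 13.175.0.0: no
  /27 18.63.14.224: no
  /21 89.16.24.0: no
  /0 0.0.0.0: MATCH
Selected: next-hop 186.205.250.74 via eth2 (matched /0)


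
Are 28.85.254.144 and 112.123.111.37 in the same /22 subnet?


Mask: 255.255.252.0
28.85.254.144 AND mask = 28.85.252.0
112.123.111.37 AND mask = 112.123.108.0
No, different subnets (28.85.252.0 vs 112.123.108.0)


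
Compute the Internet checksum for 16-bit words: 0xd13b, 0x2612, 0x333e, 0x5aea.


Sum all words (with carry folding):
+ 0xd13b = 0xd13b
+ 0x2612 = 0xf74d
+ 0x333e = 0x2a8c
+ 0x5aea = 0x8576
One's complement: ~0x8576
Checksum = 0x7a89


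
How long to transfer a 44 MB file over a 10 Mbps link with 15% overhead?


Effective throughput = 10 * (1 - 15/100) = 8.5 Mbps
File size in Mb = 44 * 8 = 352 Mb
Time = 352 / 8.5
Time = 41.4118 seconds


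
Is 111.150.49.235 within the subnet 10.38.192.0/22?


Subnet network: 10.38.192.0
Test IP AND mask: 111.150.48.0
No, 111.150.49.235 is not in 10.38.192.0/22


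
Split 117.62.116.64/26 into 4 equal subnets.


New prefix = 26 + 2 = 28
Each subnet has 16 addresses
  117.62.116.64/28
  117.62.116.80/28
  117.62.116.96/28
  117.62.116.112/28
Subnets: 117.62.116.64/28, 117.62.116.80/28, 117.62.116.96/28, 117.62.116.112/28


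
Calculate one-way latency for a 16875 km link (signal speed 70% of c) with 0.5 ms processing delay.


Speed = 0.7 * 3e5 km/s = 210000 km/s
Propagation delay = 16875 / 210000 = 0.0804 s = 80.3571 ms
Processing delay = 0.5 ms
Total one-way latency = 80.8571 ms


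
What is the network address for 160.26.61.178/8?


IP:   10100000.00011010.00111101.10110010
Mask: 11111111.00000000.00000000.00000000
AND operation:
Net:  10100000.00000000.00000000.00000000
Network: 160.0.0.0/8


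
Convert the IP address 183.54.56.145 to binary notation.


183 = 10110111
54 = 00110110
56 = 00111000
145 = 10010001
Binary: 10110111.00110110.00111000.10010001


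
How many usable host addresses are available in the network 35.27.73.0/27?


Host bits = 32 - 27 = 5
Total addresses = 2^5 = 32
Usable = total - 2 (network and broadcast)
Usable hosts: 30


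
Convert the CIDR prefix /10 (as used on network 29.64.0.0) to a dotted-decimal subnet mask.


/10 means 10 network bits, 22 host bits
Binary: 11111111110000000000000000000000
Mask: 255.192.0.0


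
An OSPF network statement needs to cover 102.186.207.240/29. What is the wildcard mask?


Subnet mask: 255.255.255.248
Wildcard = 255.255.255.255 - subnet mask
255 - 255 = 0
255 - 255 = 0
255 - 255 = 0
255 - 248 = 7
Wildcard: 0.0.0.7


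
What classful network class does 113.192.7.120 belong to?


First octet: 113
Binary: 01110001
0xxxxxxx -> Class A (1-126)
Class A, default mask 255.0.0.0 (/8)


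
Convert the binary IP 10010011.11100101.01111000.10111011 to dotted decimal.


10010011 = 147
11100101 = 229
01111000 = 120
10111011 = 187
IP: 147.229.120.187


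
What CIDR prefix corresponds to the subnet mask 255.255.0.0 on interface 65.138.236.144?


Binary: 11111111.11111111.00000000.00000000
Count leading 1s
Prefix: /16


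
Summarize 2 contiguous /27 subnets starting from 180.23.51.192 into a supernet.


Original prefix: /27
Number of subnets: 2 = 2^1
New prefix = 27 - 1 = 26
Supernet: 180.23.51.192/26


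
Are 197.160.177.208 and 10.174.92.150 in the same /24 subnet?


Mask: 255.255.255.0
197.160.177.208 AND mask = 197.160.177.0
10.174.92.150 AND mask = 10.174.92.0
No, different subnets (197.160.177.0 vs 10.174.92.0)


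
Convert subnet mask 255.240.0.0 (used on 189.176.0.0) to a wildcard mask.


Subnet mask: 255.240.0.0
Wildcard = 255.255.255.255 - subnet mask
255 - 255 = 0
255 - 240 = 15
255 - 0 = 255
255 - 0 = 255
Wildcard: 0.15.255.255


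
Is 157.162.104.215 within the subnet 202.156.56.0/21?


Subnet network: 202.156.56.0
Test IP AND mask: 157.162.104.0
No, 157.162.104.215 is not in 202.156.56.0/21


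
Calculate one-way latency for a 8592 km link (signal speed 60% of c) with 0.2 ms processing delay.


Speed = 0.6 * 3e5 km/s = 180000 km/s
Propagation delay = 8592 / 180000 = 0.0477 s = 47.7333 ms
Processing delay = 0.2 ms
Total one-way latency = 47.9333 ms


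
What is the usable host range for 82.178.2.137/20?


Network: 82.178.0.0
Broadcast: 82.178.15.255
First usable = network + 1
Last usable = broadcast - 1
Range: 82.178.0.1 to 82.178.15.254


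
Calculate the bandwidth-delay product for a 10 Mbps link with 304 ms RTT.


BDP = bandwidth * RTT
= 10 Mbps * 304 ms
= 10 * 1e6 * 304 / 1000 bits
= 3040000 bits
= 380000 bytes
= 371.0938 KB
BDP = 3040000 bits (380000 bytes)


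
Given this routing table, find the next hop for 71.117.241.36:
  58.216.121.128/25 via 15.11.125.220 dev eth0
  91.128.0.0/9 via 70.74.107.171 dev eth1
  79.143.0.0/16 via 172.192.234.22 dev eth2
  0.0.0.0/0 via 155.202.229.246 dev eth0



Longest prefix match for 71.117.241.36:
  /25 58.216.121.128: no
  /9 91.128.0.0: no
  /16 79.143.0.0: no
  /0 0.0.0.0: MATCH
Selected: next-hop 155.202.229.246 via eth0 (matched /0)


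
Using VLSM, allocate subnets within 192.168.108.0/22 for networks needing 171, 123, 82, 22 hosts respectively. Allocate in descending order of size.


171 hosts -> /24 (254 usable): 192.168.108.0/24
123 hosts -> /25 (126 usable): 192.168.109.0/25
82 hosts -> /25 (126 usable): 192.168.109.128/25
22 hosts -> /27 (30 usable): 192.168.110.0/27
Allocation: 192.168.108.0/24 (171 hosts, 254 usable); 192.168.109.0/25 (123 hosts, 126 usable); 192.168.109.128/25 (82 hosts, 126 usable); 192.168.110.0/27 (22 hosts, 30 usable)


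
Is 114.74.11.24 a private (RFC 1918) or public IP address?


RFC 1918 private ranges:
  10.0.0.0/8 (10.0.0.0 - 10.255.255.255)
  172.16.0.0/12 (172.16.0.0 - 172.31.255.255)
  192.168.0.0/16 (192.168.0.0 - 192.168.255.255)
Public (not in any RFC 1918 range)


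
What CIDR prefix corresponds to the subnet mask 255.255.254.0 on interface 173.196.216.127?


Binary: 11111111.11111111.11111110.00000000
Count leading 1s
Prefix: /23


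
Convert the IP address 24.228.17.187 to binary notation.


24 = 00011000
228 = 11100100
17 = 00010001
187 = 10111011
Binary: 00011000.11100100.00010001.10111011


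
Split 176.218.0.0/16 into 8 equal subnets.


New prefix = 16 + 3 = 19
Each subnet has 8192 addresses
  176.218.0.0/19
  176.218.32.0/19
  176.218.64.0/19
  176.218.96.0/19
  176.218.128.0/19
  176.218.160.0/19
  176.218.192.0/19
  176.218.224.0/19
Subnets: 176.218.0.0/19, 176.218.32.0/19, 176.218.64.0/19, 176.218.96.0/19, 176.218.128.0/19, 176.218.160.0/19, 176.218.192.0/19, 176.218.224.0/19


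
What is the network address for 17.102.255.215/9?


IP:   00010001.01100110.11111111.11010111
Mask: 11111111.10000000.00000000.00000000
AND operation:
Net:  00010001.00000000.00000000.00000000
Network: 17.0.0.0/9


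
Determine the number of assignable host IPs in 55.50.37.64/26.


Host bits = 32 - 26 = 6
Total addresses = 2^6 = 64
Usable = total - 2 (network and broadcast)
Usable hosts: 62


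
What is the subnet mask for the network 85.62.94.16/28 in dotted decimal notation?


/28 means 28 network bits, 4 host bits
Binary: 11111111111111111111111111110000
Mask: 255.255.255.240


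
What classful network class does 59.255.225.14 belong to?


First octet: 59
Binary: 00111011
0xxxxxxx -> Class A (1-126)
Class A, default mask 255.0.0.0 (/8)


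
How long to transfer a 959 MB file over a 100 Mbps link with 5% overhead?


Effective throughput = 100 * (1 - 5/100) = 95 Mbps
File size in Mb = 959 * 8 = 7672 Mb
Time = 7672 / 95
Time = 80.7579 seconds


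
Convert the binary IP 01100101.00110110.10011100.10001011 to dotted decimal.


01100101 = 101
00110110 = 54
10011100 = 156
10001011 = 139
IP: 101.54.156.139


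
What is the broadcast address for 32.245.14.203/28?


Network: 32.245.14.192/28
Host bits = 4
Set all host bits to 1:
Broadcast: 32.245.14.207


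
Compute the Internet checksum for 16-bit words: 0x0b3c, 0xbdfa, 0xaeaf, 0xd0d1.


Sum all words (with carry folding):
+ 0x0b3c = 0x0b3c
+ 0xbdfa = 0xc936
+ 0xaeaf = 0x77e6
+ 0xd0d1 = 0x48b8
One's complement: ~0x48b8
Checksum = 0xb747


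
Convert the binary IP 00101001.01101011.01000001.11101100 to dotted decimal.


00101001 = 41
01101011 = 107
01000001 = 65
11101100 = 236
IP: 41.107.65.236


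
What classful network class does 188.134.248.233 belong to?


First octet: 188
Binary: 10111100
10xxxxxx -> Class B (128-191)
Class B, default mask 255.255.0.0 (/16)


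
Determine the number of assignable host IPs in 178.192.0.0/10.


Host bits = 32 - 10 = 22
Total addresses = 2^22 = 4194304
Usable = total - 2 (network and broadcast)
Usable hosts: 4194302


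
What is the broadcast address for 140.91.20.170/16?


Network: 140.91.0.0/16
Host bits = 16
Set all host bits to 1:
Broadcast: 140.91.255.255


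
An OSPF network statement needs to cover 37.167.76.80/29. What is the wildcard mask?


Subnet mask: 255.255.255.248
Wildcard = 255.255.255.255 - subnet mask
255 - 255 = 0
255 - 255 = 0
255 - 255 = 0
255 - 248 = 7
Wildcard: 0.0.0.7


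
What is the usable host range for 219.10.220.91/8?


Network: 219.0.0.0
Broadcast: 219.255.255.255
First usable = network + 1
Last usable = broadcast - 1
Range: 219.0.0.1 to 219.255.255.254


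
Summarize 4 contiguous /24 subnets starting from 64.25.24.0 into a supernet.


Original prefix: /24
Number of subnets: 4 = 2^2
New prefix = 24 - 2 = 22
Supernet: 64.25.24.0/22


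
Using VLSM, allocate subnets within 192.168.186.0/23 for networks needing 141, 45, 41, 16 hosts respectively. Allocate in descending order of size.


141 hosts -> /24 (254 usable): 192.168.186.0/24
45 hosts -> /26 (62 usable): 192.168.187.0/26
41 hosts -> /26 (62 usable): 192.168.187.64/26
16 hosts -> /27 (30 usable): 192.168.187.128/27
Allocation: 192.168.186.0/24 (141 hosts, 254 usable); 192.168.187.0/26 (45 hosts, 62 usable); 192.168.187.64/26 (41 hosts, 62 usable); 192.168.187.128/27 (16 hosts, 30 usable)


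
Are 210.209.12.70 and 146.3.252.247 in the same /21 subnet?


Mask: 255.255.248.0
210.209.12.70 AND mask = 210.209.8.0
146.3.252.247 AND mask = 146.3.248.0
No, different subnets (210.209.8.0 vs 146.3.248.0)


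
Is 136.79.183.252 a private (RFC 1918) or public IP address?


RFC 1918 private ranges:
  10.0.0.0/8 (10.0.0.0 - 10.255.255.255)
  172.16.0.0/12 (172.16.0.0 - 172.31.255.255)
  192.168.0.0/16 (192.168.0.0 - 192.168.255.255)
Public (not in any RFC 1918 range)


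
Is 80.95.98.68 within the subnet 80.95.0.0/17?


Subnet network: 80.95.0.0
Test IP AND mask: 80.95.0.0
Yes, 80.95.98.68 is in 80.95.0.0/17


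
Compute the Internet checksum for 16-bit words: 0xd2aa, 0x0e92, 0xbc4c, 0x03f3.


Sum all words (with carry folding):
+ 0xd2aa = 0xd2aa
+ 0x0e92 = 0xe13c
+ 0xbc4c = 0x9d89
+ 0x03f3 = 0xa17c
One's complement: ~0xa17c
Checksum = 0x5e83


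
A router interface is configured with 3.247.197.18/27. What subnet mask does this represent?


/27 means 27 network bits, 5 host bits
Binary: 11111111111111111111111111100000
Mask: 255.255.255.224


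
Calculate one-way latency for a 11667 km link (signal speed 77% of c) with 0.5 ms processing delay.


Speed = 0.77 * 3e5 km/s = 231000 km/s
Propagation delay = 11667 / 231000 = 0.0505 s = 50.5065 ms
Processing delay = 0.5 ms
Total one-way latency = 51.0065 ms


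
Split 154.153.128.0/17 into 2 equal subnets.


New prefix = 17 + 1 = 18
Each subnet has 16384 addresses
  154.153.128.0/18
  154.153.192.0/18
Subnets: 154.153.128.0/18, 154.153.192.0/18


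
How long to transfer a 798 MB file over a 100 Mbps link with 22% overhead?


Effective throughput = 100 * (1 - 22/100) = 78 Mbps
File size in Mb = 798 * 8 = 6384 Mb
Time = 6384 / 78
Time = 81.8462 seconds


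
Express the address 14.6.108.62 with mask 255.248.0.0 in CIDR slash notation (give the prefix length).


Binary: 11111111.11111000.00000000.00000000
Count leading 1s
Prefix: /13


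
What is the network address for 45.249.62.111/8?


IP:   00101101.11111001.00111110.01101111
Mask: 11111111.00000000.00000000.00000000
AND operation:
Net:  00101101.00000000.00000000.00000000
Network: 45.0.0.0/8


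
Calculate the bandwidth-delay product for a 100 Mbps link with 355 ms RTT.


BDP = bandwidth * RTT
= 100 Mbps * 355 ms
= 100 * 1e6 * 355 / 1000 bits
= 35500000 bits
= 4437500 bytes
= 4333.4961 KB
BDP = 35500000 bits (4437500 bytes)


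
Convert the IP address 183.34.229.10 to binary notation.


183 = 10110111
34 = 00100010
229 = 11100101
10 = 00001010
Binary: 10110111.00100010.11100101.00001010


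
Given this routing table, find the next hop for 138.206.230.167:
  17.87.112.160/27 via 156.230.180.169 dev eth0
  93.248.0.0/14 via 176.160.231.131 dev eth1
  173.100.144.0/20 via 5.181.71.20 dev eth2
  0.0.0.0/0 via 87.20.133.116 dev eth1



Longest prefix match for 138.206.230.167:
  /27 17.87.112.160: no
  /14 93.248.0.0: no
  /20 173.100.144.0: no
  /0 0.0.0.0: MATCH
Selected: next-hop 87.20.133.116 via eth1 (matched /0)


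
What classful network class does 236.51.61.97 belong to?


First octet: 236
Binary: 11101100
1110xxxx -> Class D (224-239)
Class D (multicast), default mask N/A


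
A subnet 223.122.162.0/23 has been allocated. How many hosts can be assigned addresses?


Host bits = 32 - 23 = 9
Total addresses = 2^9 = 512
Usable = total - 2 (network and broadcast)
Usable hosts: 510


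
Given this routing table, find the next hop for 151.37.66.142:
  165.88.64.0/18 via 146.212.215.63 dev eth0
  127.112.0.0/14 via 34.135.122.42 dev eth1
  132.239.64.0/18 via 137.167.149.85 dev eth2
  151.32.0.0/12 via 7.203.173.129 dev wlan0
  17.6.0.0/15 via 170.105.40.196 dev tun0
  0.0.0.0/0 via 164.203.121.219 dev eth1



Longest prefix match for 151.37.66.142:
  /18 165.88.64.0: no
  /14 127.112.0.0: no
  /18 132.239.64.0: no
  /12 151.32.0.0: MATCH
  /15 17.6.0.0: no
  /0 0.0.0.0: MATCH
Selected: next-hop 7.203.173.129 via wlan0 (matched /12)


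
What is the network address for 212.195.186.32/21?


IP:   11010100.11000011.10111010.00100000
Mask: 11111111.11111111.11111000.00000000
AND operation:
Net:  11010100.11000011.10111000.00000000
Network: 212.195.184.0/21


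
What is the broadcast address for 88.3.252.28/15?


Network: 88.2.0.0/15
Host bits = 17
Set all host bits to 1:
Broadcast: 88.3.255.255


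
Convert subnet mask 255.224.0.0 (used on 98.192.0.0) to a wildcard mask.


Subnet mask: 255.224.0.0
Wildcard = 255.255.255.255 - subnet mask
255 - 255 = 0
255 - 224 = 31
255 - 0 = 255
255 - 0 = 255
Wildcard: 0.31.255.255


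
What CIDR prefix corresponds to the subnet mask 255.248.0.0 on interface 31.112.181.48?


Binary: 11111111.11111000.00000000.00000000
Count leading 1s
Prefix: /13


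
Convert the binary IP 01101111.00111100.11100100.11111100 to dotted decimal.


01101111 = 111
00111100 = 60
11100100 = 228
11111100 = 252
IP: 111.60.228.252


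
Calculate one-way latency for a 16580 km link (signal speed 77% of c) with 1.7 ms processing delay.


Speed = 0.77 * 3e5 km/s = 231000 km/s
Propagation delay = 16580 / 231000 = 0.0718 s = 71.7749 ms
Processing delay = 1.7 ms
Total one-way latency = 73.4749 ms


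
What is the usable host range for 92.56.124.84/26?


Network: 92.56.124.64
Broadcast: 92.56.124.127
First usable = network + 1
Last usable = broadcast - 1
Range: 92.56.124.65 to 92.56.124.126


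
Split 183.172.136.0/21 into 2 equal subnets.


New prefix = 21 + 1 = 22
Each subnet has 1024 addresses
  183.172.136.0/22
  183.172.140.0/22
Subnets: 183.172.136.0/22, 183.172.140.0/22


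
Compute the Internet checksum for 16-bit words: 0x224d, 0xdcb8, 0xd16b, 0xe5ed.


Sum all words (with carry folding):
+ 0x224d = 0x224d
+ 0xdcb8 = 0xff05
+ 0xd16b = 0xd071
+ 0xe5ed = 0xb65f
One's complement: ~0xb65f
Checksum = 0x49a0


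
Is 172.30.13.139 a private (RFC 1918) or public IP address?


RFC 1918 private ranges:
  10.0.0.0/8 (10.0.0.0 - 10.255.255.255)
  172.16.0.0/12 (172.16.0.0 - 172.31.255.255)
  192.168.0.0/16 (192.168.0.0 - 192.168.255.255)
Private (in 172.16.0.0/12)


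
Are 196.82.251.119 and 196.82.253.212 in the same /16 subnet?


Mask: 255.255.0.0
196.82.251.119 AND mask = 196.82.0.0
196.82.253.212 AND mask = 196.82.0.0
Yes, same subnet (196.82.0.0)


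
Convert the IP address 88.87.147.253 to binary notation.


88 = 01011000
87 = 01010111
147 = 10010011
253 = 11111101
Binary: 01011000.01010111.10010011.11111101


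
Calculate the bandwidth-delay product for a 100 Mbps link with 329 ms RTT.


BDP = bandwidth * RTT
= 100 Mbps * 329 ms
= 100 * 1e6 * 329 / 1000 bits
= 32900000 bits
= 4112500 bytes
= 4016.1133 KB
BDP = 32900000 bits (4112500 bytes)


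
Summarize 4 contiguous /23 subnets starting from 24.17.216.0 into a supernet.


Original prefix: /23
Number of subnets: 4 = 2^2
New prefix = 23 - 2 = 21
Supernet: 24.17.216.0/21


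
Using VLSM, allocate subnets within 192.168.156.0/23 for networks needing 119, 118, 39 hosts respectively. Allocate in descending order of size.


119 hosts -> /25 (126 usable): 192.168.156.0/25
118 hosts -> /25 (126 usable): 192.168.156.128/25
39 hosts -> /26 (62 usable): 192.168.157.0/26
Allocation: 192.168.156.0/25 (119 hosts, 126 usable); 192.168.156.128/25 (118 hosts, 126 usable); 192.168.157.0/26 (39 hosts, 62 usable)


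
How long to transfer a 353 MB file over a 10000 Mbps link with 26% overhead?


Effective throughput = 10000 * (1 - 26/100) = 7400 Mbps
File size in Mb = 353 * 8 = 2824 Mb
Time = 2824 / 7400
Time = 0.3816 seconds


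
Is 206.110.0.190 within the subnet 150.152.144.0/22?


Subnet network: 150.152.144.0
Test IP AND mask: 206.110.0.0
No, 206.110.0.190 is not in 150.152.144.0/22


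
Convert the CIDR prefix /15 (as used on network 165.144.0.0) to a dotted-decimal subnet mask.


/15 means 15 network bits, 17 host bits
Binary: 11111111111111100000000000000000
Mask: 255.254.0.0


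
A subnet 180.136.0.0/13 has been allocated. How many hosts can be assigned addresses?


Host bits = 32 - 13 = 19
Total addresses = 2^19 = 524288
Usable = total - 2 (network and broadcast)
Usable hosts: 524286


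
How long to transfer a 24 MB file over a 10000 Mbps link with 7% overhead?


Effective throughput = 10000 * (1 - 7/100) = 9300 Mbps
File size in Mb = 24 * 8 = 192 Mb
Time = 192 / 9300
Time = 0.0206 seconds


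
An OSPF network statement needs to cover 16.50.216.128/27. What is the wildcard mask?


Subnet mask: 255.255.255.224
Wildcard = 255.255.255.255 - subnet mask
255 - 255 = 0
255 - 255 = 0
255 - 255 = 0
255 - 224 = 31
Wildcard: 0.0.0.31


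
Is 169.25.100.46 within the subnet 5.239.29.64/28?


Subnet network: 5.239.29.64
Test IP AND mask: 169.25.100.32
No, 169.25.100.46 is not in 5.239.29.64/28


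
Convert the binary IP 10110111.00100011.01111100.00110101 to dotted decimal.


10110111 = 183
00100011 = 35
01111100 = 124
00110101 = 53
IP: 183.35.124.53


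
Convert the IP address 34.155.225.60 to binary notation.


34 = 00100010
155 = 10011011
225 = 11100001
60 = 00111100
Binary: 00100010.10011011.11100001.00111100


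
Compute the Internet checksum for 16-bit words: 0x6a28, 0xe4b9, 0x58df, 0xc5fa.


Sum all words (with carry folding):
+ 0x6a28 = 0x6a28
+ 0xe4b9 = 0x4ee2
+ 0x58df = 0xa7c1
+ 0xc5fa = 0x6dbc
One's complement: ~0x6dbc
Checksum = 0x9243


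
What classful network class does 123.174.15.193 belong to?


First octet: 123
Binary: 01111011
0xxxxxxx -> Class A (1-126)
Class A, default mask 255.0.0.0 (/8)


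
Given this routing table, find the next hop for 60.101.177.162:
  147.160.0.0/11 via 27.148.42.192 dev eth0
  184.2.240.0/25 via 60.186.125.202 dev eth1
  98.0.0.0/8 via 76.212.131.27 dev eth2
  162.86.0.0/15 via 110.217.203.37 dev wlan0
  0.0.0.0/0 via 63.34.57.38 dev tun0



Longest prefix match for 60.101.177.162:
  /11 147.160.0.0: no
  /25 184.2.240.0: no
  /8 98.0.0.0: no
  /15 162.86.0.0: no
  /0 0.0.0.0: MATCH
Selected: next-hop 63.34.57.38 via tun0 (matched /0)


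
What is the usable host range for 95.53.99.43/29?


Network: 95.53.99.40
Broadcast: 95.53.99.47
First usable = network + 1
Last usable = broadcast - 1
Range: 95.53.99.41 to 95.53.99.46


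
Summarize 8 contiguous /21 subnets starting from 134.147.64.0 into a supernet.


Original prefix: /21
Number of subnets: 8 = 2^3
New prefix = 21 - 3 = 18
Supernet: 134.147.64.0/18


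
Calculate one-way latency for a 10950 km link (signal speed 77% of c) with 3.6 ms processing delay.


Speed = 0.77 * 3e5 km/s = 231000 km/s
Propagation delay = 10950 / 231000 = 0.0474 s = 47.4026 ms
Processing delay = 3.6 ms
Total one-way latency = 51.0026 ms


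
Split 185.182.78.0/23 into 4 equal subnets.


New prefix = 23 + 2 = 25
Each subnet has 128 addresses
  185.182.78.0/25
  185.182.78.128/25
  185.182.79.0/25
  185.182.79.128/25
Subnets: 185.182.78.0/25, 185.182.78.128/25, 185.182.79.0/25, 185.182.79.128/25


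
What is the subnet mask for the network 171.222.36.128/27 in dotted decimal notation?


/27 means 27 network bits, 5 host bits
Binary: 11111111111111111111111111100000
Mask: 255.255.255.224


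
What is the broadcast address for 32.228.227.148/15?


Network: 32.228.0.0/15
Host bits = 17
Set all host bits to 1:
Broadcast: 32.229.255.255


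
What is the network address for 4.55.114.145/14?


IP:   00000100.00110111.01110010.10010001
Mask: 11111111.11111100.00000000.00000000
AND operation:
Net:  00000100.00110100.00000000.00000000
Network: 4.52.0.0/14


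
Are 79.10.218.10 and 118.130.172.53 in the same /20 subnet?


Mask: 255.255.240.0
79.10.218.10 AND mask = 79.10.208.0
118.130.172.53 AND mask = 118.130.160.0
No, different subnets (79.10.208.0 vs 118.130.160.0)


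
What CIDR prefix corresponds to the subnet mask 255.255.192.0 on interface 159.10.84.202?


Binary: 11111111.11111111.11000000.00000000
Count leading 1s
Prefix: /18


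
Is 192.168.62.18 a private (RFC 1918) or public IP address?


RFC 1918 private ranges:
  10.0.0.0/8 (10.0.0.0 - 10.255.255.255)
  172.16.0.0/12 (172.16.0.0 - 172.31.255.255)
  192.168.0.0/16 (192.168.0.0 - 192.168.255.255)
Private (in 192.168.0.0/16)


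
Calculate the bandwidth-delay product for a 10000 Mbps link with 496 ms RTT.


BDP = bandwidth * RTT
= 10000 Mbps * 496 ms
= 10000 * 1e6 * 496 / 1000 bits
= 4960000000 bits
= 620000000 bytes
= 605468.75 KB
BDP = 4960000000 bits (620000000 bytes)


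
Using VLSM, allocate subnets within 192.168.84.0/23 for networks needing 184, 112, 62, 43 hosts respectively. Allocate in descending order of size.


184 hosts -> /24 (254 usable): 192.168.84.0/24
112 hosts -> /25 (126 usable): 192.168.85.0/25
62 hosts -> /26 (62 usable): 192.168.85.128/26
43 hosts -> /26 (62 usable): 192.168.85.192/26
Allocation: 192.168.84.0/24 (184 hosts, 254 usable); 192.168.85.0/25 (112 hosts, 126 usable); 192.168.85.128/26 (62 hosts, 62 usable); 192.168.85.192/26 (43 hosts, 62 usable)


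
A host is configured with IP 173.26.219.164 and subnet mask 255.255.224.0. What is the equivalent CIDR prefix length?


Binary: 11111111.11111111.11100000.00000000
Count leading 1s
Prefix: /19


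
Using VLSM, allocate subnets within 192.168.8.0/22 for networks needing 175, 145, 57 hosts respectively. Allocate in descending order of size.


175 hosts -> /24 (254 usable): 192.168.8.0/24
145 hosts -> /24 (254 usable): 192.168.9.0/24
57 hosts -> /26 (62 usable): 192.168.10.0/26
Allocation: 192.168.8.0/24 (175 hosts, 254 usable); 192.168.9.0/24 (145 hosts, 254 usable); 192.168.10.0/26 (57 hosts, 62 usable)


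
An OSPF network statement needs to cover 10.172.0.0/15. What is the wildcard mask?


Subnet mask: 255.254.0.0
Wildcard = 255.255.255.255 - subnet mask
255 - 255 = 0
255 - 254 = 1
255 - 0 = 255
255 - 0 = 255
Wildcard: 0.1.255.255


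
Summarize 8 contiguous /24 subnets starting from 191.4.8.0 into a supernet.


Original prefix: /24
Number of subnets: 8 = 2^3
New prefix = 24 - 3 = 21
Supernet: 191.4.8.0/21
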